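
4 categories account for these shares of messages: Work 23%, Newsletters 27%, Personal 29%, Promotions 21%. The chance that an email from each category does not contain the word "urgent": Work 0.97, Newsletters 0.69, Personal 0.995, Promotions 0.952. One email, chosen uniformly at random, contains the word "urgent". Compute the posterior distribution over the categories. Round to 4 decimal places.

Taking complements, P(urgent-flag | each) = Work 0.03, Newsletters 0.31, Personal 0.005, Promotions 0.048.
Compute prior × likelihood for every hypothesis:
  Work: 0.23 × 0.03 = 0.0069
  Newsletters: 0.27 × 0.31 = 0.0837
  Personal: 0.29 × 0.005 = 0.00145
  Promotions: 0.21 × 0.048 = 0.01008
Sum = 0.10213.
P(Work | urgent-flag) = 0.0069/0.10213 ≈ 0.0676
P(Newsletters | urgent-flag) = 0.0837/0.10213 ≈ 0.8195
P(Personal | urgent-flag) = 0.00145/0.10213 ≈ 0.0142
P(Promotions | urgent-flag) = 0.01008/0.10213 ≈ 0.0987
(Check: 0.0676+0.8195+0.0142+0.0987 = 1.0000.)

Work 0.0676, Newsletters 0.8195, Personal 0.0142, Promotions 0.0987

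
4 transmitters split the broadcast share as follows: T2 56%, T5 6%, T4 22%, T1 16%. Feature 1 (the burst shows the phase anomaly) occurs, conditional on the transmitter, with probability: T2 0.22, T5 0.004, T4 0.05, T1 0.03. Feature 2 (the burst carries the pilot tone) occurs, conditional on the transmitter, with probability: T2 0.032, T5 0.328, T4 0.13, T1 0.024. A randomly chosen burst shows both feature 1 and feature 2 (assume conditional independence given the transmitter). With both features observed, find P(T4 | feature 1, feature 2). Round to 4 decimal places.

0.2569

Compute prior × likelihood for every hypothesis:
  T2: 0.56 × 0.22 × 0.032 = 0.0039424
  T5: 0.06 × 0.004 × 0.328 = 0.00007872
  T4: 0.22 × 0.05 × 0.13 = 0.00143
  T1: 0.16 × 0.03 × 0.024 = 0.0001152
Normalizing constant = 0.00556632.
P(T4 | evidence) = 0.00143 / 0.00556632 ≈ 0.2569.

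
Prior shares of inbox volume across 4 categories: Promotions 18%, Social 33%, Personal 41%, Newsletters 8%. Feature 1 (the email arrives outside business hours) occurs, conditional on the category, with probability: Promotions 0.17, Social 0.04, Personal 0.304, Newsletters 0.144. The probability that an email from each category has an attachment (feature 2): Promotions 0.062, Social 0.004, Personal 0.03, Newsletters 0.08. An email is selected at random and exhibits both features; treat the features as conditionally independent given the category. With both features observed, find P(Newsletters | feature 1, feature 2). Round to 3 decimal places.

By Bayes' rule, posterior ∝ prior × likelihood:
  Promotions: 0.18 × 0.17 × 0.062 = 0.0018972
  Social: 0.33 × 0.04 × 0.004 = 0.0000528
  Personal: 0.41 × 0.304 × 0.03 = 0.0037392
  Newsletters: 0.08 × 0.144 × 0.08 = 0.0009216
Total = 0.0066108.
P(Newsletters | evidence) = 0.0009216 / 0.0066108 ≈ 0.139.

0.139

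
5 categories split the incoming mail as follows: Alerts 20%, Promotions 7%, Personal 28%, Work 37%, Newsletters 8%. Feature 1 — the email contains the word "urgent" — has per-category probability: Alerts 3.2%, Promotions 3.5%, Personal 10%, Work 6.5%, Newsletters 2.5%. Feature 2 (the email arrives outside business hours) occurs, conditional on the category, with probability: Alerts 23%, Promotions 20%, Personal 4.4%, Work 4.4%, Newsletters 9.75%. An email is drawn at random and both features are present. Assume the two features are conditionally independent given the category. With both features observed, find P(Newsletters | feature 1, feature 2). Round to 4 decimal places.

Unnormalized posteriors (prior × likelihood):
  Alerts: 0.2 × 0.032 × 0.23 = 0.001472
  Promotions: 0.07 × 0.035 × 0.2 = 0.00049
  Personal: 0.28 × 0.1 × 0.044 = 0.001232
  Work: 0.37 × 0.065 × 0.044 = 0.0010582
  Newsletters: 0.08 × 0.025 × 0.0975 = 0.000195
Total = 0.0044472.
P(Newsletters | evidence) = 0.000195 / 0.0044472 ≈ 0.0438.

0.0438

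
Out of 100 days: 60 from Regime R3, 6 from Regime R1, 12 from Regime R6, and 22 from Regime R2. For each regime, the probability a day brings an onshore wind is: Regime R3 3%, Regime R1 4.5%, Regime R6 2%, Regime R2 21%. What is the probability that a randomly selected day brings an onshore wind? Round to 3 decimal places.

0.069

Prior × likelihood for each hypothesis:
  Regime R3: 0.6 × 0.03 = 0.018
  Regime R1: 0.06 × 0.045 = 0.0027
  Regime R6: 0.12 × 0.02 = 0.0024
  Regime R2: 0.22 × 0.21 = 0.0462
P(onshore) = 0.018 + 0.0027 + 0.0024 + 0.0462 = 0.0693 → 0.069.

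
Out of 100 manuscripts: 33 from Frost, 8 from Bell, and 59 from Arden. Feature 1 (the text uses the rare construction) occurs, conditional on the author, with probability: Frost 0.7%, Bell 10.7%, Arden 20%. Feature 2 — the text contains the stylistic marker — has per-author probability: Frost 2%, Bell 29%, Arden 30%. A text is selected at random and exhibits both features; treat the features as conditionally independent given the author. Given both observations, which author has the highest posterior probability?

Arden

Compute prior × likelihood for every hypothesis:
  Frost: 0.33 × 0.007 × 0.02 = 0.0000462
  Bell: 0.08 × 0.107 × 0.29 = 0.0024824
  Arden: 0.59 × 0.2 × 0.3 = 0.0354
Normalizing constant = 0.0379286.
Largest term belongs to Arden, so Arden is most probable.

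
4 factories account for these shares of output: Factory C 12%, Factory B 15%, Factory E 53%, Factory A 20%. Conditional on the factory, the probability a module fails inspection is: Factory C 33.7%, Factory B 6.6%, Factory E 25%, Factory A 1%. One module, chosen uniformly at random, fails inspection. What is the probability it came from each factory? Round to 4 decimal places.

Factory C 0.2188, Factory B 0.0536, Factory E 0.7168, Factory A 0.0108

By Bayes' rule, posterior ∝ prior × likelihood:
  Factory C: 0.12 × 0.337 = 0.04044
  Factory B: 0.15 × 0.066 = 0.0099
  Factory E: 0.53 × 0.25 = 0.1325
  Factory A: 0.2 × 0.01 = 0.002
Normalizing constant = 0.18484.
P(Factory C | nonconforming) = 0.04044/0.18484 ≈ 0.2188
P(Factory B | nonconforming) = 0.0099/0.18484 ≈ 0.0536
P(Factory E | nonconforming) = 0.1325/0.18484 ≈ 0.7168
P(Factory A | nonconforming) = 0.002/0.18484 ≈ 0.0108
(Check: 0.2188+0.0536+0.7168+0.0108 = 1.0000.)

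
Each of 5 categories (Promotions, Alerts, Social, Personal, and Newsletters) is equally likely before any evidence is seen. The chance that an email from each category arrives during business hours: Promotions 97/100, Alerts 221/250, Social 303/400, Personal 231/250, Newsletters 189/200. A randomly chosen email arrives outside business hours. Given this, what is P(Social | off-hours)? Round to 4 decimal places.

Taking complements, P(off-hours | each) = Promotions 0.03, Alerts 0.116, Social 0.2425, Personal 0.076, Newsletters 0.055.
Since the prior is uniform, the posterior is proportional to the likelihood:
  Promotions: 0.03
  Alerts: 0.116
  Social: 0.2425
  Personal: 0.076
  Newsletters: 0.055
Normalizing constant = 0.5195.
P(Social | evidence) = 0.2425 / 0.5195 ≈ 0.4668.

0.4668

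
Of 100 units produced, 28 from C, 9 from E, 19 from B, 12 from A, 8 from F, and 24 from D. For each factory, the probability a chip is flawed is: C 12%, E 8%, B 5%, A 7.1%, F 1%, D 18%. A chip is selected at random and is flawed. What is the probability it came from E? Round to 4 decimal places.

Unnormalized posteriors (prior × likelihood):
  C: 0.28 × 0.12 = 0.0336
  E: 0.09 × 0.08 = 0.0072
  B: 0.19 × 0.05 = 0.0095
  A: 0.12 × 0.071 = 0.00852
  F: 0.08 × 0.01 = 0.0008
  D: 0.24 × 0.18 = 0.0432
Sum = 0.10282.
P(E | evidence) = 0.0072 / 0.10282 ≈ 0.0700.

0.0700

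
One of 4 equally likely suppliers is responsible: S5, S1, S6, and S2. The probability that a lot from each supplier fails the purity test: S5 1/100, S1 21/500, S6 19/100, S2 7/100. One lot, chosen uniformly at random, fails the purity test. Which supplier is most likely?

S6

With a uniform prior (1/4 each), posterior ∝ likelihood:
  S5: 0.01
  S1: 0.042
  S6: 0.19
  S2: 0.07
Sum = 0.312.
Largest term belongs to S6, so S6 is most probable.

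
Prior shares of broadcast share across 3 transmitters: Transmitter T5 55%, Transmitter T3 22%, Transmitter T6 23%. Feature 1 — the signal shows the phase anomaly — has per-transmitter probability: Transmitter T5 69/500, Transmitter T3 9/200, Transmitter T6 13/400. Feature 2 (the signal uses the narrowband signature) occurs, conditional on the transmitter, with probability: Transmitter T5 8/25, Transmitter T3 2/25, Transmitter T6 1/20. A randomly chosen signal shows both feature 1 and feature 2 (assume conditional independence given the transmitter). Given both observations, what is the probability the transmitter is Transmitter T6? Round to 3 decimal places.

Prior × likelihood for each hypothesis:
  Transmitter T5: 0.55 × 0.138 × 0.32 = 0.024288
  Transmitter T3: 0.22 × 0.045 × 0.08 = 0.000792
  Transmitter T6: 0.23 × 0.0325 × 0.05 = 0.00037375
Total = 0.02545375.
P(Transmitter T6 | evidence) = 0.00037375 / 0.02545375 ≈ 0.015.

0.015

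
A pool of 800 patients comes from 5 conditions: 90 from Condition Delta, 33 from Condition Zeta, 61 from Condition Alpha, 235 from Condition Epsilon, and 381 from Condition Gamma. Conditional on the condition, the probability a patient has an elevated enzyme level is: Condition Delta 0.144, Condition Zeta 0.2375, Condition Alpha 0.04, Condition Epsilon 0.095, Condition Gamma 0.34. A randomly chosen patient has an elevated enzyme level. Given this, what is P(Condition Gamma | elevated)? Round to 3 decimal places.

0.740

Compute prior × likelihood for every hypothesis:
  Condition Delta: 0.1125 × 0.144 = 0.0162
  Condition Zeta: 0.04125 × 0.2375 = 0.009796875
  Condition Alpha: 0.07625 × 0.04 = 0.00305
  Condition Epsilon: 0.29375 × 0.095 = 0.02790625
  Condition Gamma: 0.47625 × 0.34 = 0.161925
Sum = 0.218878125.
P(Condition Gamma | evidence) = 0.161925 / 0.218878125 ≈ 0.740.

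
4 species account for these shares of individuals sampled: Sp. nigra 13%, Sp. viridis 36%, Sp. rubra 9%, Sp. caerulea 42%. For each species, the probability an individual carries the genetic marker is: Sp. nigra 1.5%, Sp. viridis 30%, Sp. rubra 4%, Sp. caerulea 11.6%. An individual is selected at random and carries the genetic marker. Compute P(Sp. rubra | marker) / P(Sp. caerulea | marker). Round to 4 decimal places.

0.0739

Unnormalized posteriors (prior × likelihood):
  Sp. nigra: 0.13 × 0.015 = 0.00195
  Sp. viridis: 0.36 × 0.3 = 0.108
  Sp. rubra: 0.09 × 0.04 = 0.0036
  Sp. caerulea: 0.42 × 0.116 = 0.04872
Sum = 0.16227.
The ratio is 0.0036 / 0.04872 (the normalizer cancels) = 0.0739.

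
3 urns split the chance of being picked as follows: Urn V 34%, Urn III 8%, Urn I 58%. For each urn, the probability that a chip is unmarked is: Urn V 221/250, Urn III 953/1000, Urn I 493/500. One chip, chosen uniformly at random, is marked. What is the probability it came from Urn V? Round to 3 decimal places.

0.769

Taking complements, P(marked | each) = Urn V 0.116, Urn III 0.047, Urn I 0.014.
Prior × likelihood for each hypothesis:
  Urn V: 0.34 × 0.116 = 0.03944
  Urn III: 0.08 × 0.047 = 0.00376
  Urn I: 0.58 × 0.014 = 0.00812
Sum = 0.05132.
P(Urn V | evidence) = 0.03944 / 0.05132 ≈ 0.769.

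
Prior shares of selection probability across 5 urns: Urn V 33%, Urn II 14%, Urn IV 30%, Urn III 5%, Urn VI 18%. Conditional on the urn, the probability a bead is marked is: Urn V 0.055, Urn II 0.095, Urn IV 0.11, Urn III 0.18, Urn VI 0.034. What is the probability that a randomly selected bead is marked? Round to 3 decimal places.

By Bayes' rule, posterior ∝ prior × likelihood:
  Urn V: 0.33 × 0.055 = 0.01815
  Urn II: 0.14 × 0.095 = 0.0133
  Urn IV: 0.3 × 0.11 = 0.033
  Urn III: 0.05 × 0.18 = 0.009
  Urn VI: 0.18 × 0.034 = 0.00612
P(marked) = 0.01815 + 0.0133 + 0.033 + 0.009 + 0.00612 = 0.07957 → 0.080.

0.080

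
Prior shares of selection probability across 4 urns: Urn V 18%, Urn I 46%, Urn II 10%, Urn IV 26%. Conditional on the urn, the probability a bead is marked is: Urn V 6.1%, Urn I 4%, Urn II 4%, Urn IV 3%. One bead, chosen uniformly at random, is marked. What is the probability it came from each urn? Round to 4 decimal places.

Compute prior × likelihood for every hypothesis:
  Urn V: 0.18 × 0.061 = 0.01098
  Urn I: 0.46 × 0.04 = 0.0184
  Urn II: 0.1 × 0.04 = 0.004
  Urn IV: 0.26 × 0.03 = 0.0078
Total = 0.04118.
P(Urn V | marked) = 0.01098/0.04118 ≈ 0.2666
P(Urn I | marked) = 0.0184/0.04118 ≈ 0.4468
P(Urn II | marked) = 0.004/0.04118 ≈ 0.0971
P(Urn IV | marked) = 0.0078/0.04118 ≈ 0.1894
(Check: 0.2666+0.4468+0.0971+0.1894 = 0.9999.)

Urn V 0.2666, Urn I 0.4468, Urn II 0.0971, Urn IV 0.1894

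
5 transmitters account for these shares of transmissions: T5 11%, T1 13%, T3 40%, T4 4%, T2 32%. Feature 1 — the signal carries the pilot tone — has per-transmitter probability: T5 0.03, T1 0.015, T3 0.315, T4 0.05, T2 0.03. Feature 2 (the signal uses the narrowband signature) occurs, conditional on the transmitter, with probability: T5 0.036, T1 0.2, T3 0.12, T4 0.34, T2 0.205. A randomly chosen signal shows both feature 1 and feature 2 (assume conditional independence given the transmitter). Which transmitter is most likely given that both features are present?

T3

Unnormalized posteriors (prior × likelihood):
  T5: 0.11 × 0.03 × 0.036 = 0.0001188
  T1: 0.13 × 0.015 × 0.2 = 0.00039
  T3: 0.4 × 0.315 × 0.12 = 0.01512
  T4: 0.04 × 0.05 × 0.34 = 0.00068
  T2: 0.32 × 0.03 × 0.205 = 0.001968
Normalizing constant = 0.0182768.
Largest term belongs to T3, so T3 is most probable.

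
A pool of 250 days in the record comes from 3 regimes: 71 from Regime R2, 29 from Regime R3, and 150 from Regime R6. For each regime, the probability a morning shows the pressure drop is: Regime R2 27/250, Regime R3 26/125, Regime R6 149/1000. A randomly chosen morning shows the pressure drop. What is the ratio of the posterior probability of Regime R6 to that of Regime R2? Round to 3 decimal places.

Prior × likelihood for each hypothesis:
  Regime R2: 0.284 × 0.108 = 0.030672
  Regime R3: 0.116 × 0.208 = 0.024128
  Regime R6: 0.6 × 0.149 = 0.0894
Total = 0.1442.
The ratio is 0.0894 / 0.030672 (the normalizer cancels) = 2.915.

2.915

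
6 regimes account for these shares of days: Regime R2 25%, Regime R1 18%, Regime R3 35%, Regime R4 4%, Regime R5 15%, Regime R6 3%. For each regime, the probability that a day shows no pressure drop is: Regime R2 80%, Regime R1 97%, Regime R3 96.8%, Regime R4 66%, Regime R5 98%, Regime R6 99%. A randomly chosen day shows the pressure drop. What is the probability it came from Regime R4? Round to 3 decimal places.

0.163

Taking complements, P(drop | each) = Regime R2 0.2, Regime R1 0.03, Regime R3 0.032, Regime R4 0.34, Regime R5 0.02, Regime R6 0.01.
Unnormalized posteriors (prior × likelihood):
  Regime R2: 0.25 × 0.2 = 0.05
  Regime R1: 0.18 × 0.03 = 0.0054
  Regime R3: 0.35 × 0.032 = 0.0112
  Regime R4: 0.04 × 0.34 = 0.0136
  Regime R5: 0.15 × 0.02 = 0.003
  Regime R6: 0.03 × 0.01 = 0.0003
Normalizing constant = 0.0835.
P(Regime R4 | evidence) = 0.0136 / 0.0835 ≈ 0.163.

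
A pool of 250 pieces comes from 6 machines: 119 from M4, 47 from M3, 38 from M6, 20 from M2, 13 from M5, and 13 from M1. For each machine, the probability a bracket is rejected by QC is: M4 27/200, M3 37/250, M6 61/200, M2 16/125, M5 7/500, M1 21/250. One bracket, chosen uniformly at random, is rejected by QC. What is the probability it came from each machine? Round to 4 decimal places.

By Bayes' rule, posterior ∝ prior × likelihood:
  M4: 0.476 × 0.135 = 0.06426
  M3: 0.188 × 0.148 = 0.027824
  M6: 0.152 × 0.305 = 0.04636
  M2: 0.08 × 0.128 = 0.01024
  M5: 0.052 × 0.014 = 0.000728
  M1: 0.052 × 0.084 = 0.004368
Total = 0.15378.
P(M4 | rejected) = 0.06426/0.15378 ≈ 0.4179
P(M3 | rejected) = 0.027824/0.15378 ≈ 0.1809
P(M6 | rejected) = 0.04636/0.15378 ≈ 0.3015
P(M2 | rejected) = 0.01024/0.15378 ≈ 0.0666
P(M5 | rejected) = 0.000728/0.15378 ≈ 0.0047
P(M1 | rejected) = 0.004368/0.15378 ≈ 0.0284

M4 0.4179, M3 0.1809, M6 0.3015, M2 0.0666, M5 0.0047, M1 0.0284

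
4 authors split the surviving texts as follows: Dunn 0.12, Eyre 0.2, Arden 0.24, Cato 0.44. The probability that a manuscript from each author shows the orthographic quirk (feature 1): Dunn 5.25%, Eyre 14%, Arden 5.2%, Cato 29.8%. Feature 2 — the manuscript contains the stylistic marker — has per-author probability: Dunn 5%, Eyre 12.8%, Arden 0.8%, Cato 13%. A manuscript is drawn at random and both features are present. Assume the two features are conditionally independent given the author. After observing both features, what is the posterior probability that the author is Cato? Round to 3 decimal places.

0.810

Prior × likelihood for each hypothesis:
  Dunn: 0.12 × 0.0525 × 0.05 = 0.000315
  Eyre: 0.2 × 0.14 × 0.128 = 0.003584
  Arden: 0.24 × 0.052 × 0.008 = 0.00009984
  Cato: 0.44 × 0.298 × 0.13 = 0.0170456
Total = 0.02104444.
P(Cato | evidence) = 0.0170456 / 0.02104444 ≈ 0.810.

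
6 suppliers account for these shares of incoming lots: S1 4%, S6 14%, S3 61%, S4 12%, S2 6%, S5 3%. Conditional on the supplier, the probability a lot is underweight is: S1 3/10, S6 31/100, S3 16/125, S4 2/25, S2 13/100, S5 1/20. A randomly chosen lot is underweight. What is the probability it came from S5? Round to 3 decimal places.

Prior × likelihood for each hypothesis:
  S1: 0.04 × 0.3 = 0.012
  S6: 0.14 × 0.31 = 0.0434
  S3: 0.61 × 0.128 = 0.07808
  S4: 0.12 × 0.08 = 0.0096
  S2: 0.06 × 0.13 = 0.0078
  S5: 0.03 × 0.05 = 0.0015
Normalizing constant = 0.15238.
P(S5 | evidence) = 0.0015 / 0.15238 ≈ 0.010.

0.010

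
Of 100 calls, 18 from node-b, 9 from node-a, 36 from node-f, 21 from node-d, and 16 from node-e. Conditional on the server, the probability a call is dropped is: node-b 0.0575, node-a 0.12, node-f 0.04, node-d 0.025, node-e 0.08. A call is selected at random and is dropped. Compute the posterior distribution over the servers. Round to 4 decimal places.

node-b 0.1931, node-a 0.2015, node-f 0.2687, node-d 0.0979, node-e 0.2388

Prior × likelihood for each hypothesis:
  node-b: 0.18 × 0.0575 = 0.01035
  node-a: 0.09 × 0.12 = 0.0108
  node-f: 0.36 × 0.04 = 0.0144
  node-d: 0.21 × 0.025 = 0.00525
  node-e: 0.16 × 0.08 = 0.0128
Normalizing constant = 0.0536.
P(node-b | dropped) = 0.01035/0.0536 ≈ 0.1931
P(node-a | dropped) = 0.0108/0.0536 ≈ 0.2015
P(node-f | dropped) = 0.0144/0.0536 ≈ 0.2687
P(node-d | dropped) = 0.00525/0.0536 ≈ 0.0979
P(node-e | dropped) = 0.0128/0.0536 ≈ 0.2388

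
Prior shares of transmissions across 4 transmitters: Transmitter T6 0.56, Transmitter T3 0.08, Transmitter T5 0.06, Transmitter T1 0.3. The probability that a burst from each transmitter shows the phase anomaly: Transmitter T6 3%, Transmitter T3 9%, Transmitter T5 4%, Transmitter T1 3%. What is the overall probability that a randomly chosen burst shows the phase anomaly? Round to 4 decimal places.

0.0354

Prior × likelihood for each hypothesis:
  Transmitter T6: 0.56 × 0.03 = 0.0168
  Transmitter T3: 0.08 × 0.09 = 0.0072
  Transmitter T5: 0.06 × 0.04 = 0.0024
  Transmitter T1: 0.3 × 0.03 = 0.009
P(anomaly) = 0.0168 + 0.0072 + 0.0024 + 0.009 = 0.0354 → 0.0354.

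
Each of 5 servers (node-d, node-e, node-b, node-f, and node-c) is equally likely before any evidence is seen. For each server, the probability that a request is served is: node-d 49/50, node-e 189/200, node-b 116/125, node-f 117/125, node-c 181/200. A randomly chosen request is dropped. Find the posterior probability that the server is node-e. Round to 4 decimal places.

0.1797

Taking complements, P(dropped | each) = node-d 0.02, node-e 0.055, node-b 0.072, node-f 0.064, node-c 0.095.
Since the prior is uniform, the posterior is proportional to the likelihood:
  node-d: 0.02
  node-e: 0.055
  node-b: 0.072
  node-f: 0.064
  node-c: 0.095
Sum = 0.306.
P(node-e | evidence) = 0.055 / 0.306 ≈ 0.1797.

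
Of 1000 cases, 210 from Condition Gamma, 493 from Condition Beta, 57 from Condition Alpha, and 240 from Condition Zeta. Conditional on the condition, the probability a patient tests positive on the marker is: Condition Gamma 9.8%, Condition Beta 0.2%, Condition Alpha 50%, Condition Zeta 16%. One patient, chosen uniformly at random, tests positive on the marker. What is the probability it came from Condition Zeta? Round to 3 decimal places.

0.434

Unnormalized posteriors (prior × likelihood):
  Condition Gamma: 0.21 × 0.098 = 0.02058
  Condition Beta: 0.493 × 0.002 = 0.000986
  Condition Alpha: 0.057 × 0.5 = 0.0285
  Condition Zeta: 0.24 × 0.16 = 0.0384
Normalizing constant = 0.088466.
P(Condition Zeta | evidence) = 0.0384 / 0.088466 ≈ 0.434.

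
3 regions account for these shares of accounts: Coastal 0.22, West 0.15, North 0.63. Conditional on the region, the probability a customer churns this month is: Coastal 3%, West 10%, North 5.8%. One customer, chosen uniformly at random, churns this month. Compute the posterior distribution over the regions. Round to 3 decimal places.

Unnormalized posteriors (prior × likelihood):
  Coastal: 0.22 × 0.03 = 0.0066
  West: 0.15 × 0.1 = 0.015
  North: 0.63 × 0.058 = 0.03654
Sum = 0.05814.
P(Coastal | churn) = 0.0066/0.05814 ≈ 0.114
P(West | churn) = 0.015/0.05814 ≈ 0.258
P(North | churn) = 0.03654/0.05814 ≈ 0.628

Coastal 0.114, West 0.258, North 0.628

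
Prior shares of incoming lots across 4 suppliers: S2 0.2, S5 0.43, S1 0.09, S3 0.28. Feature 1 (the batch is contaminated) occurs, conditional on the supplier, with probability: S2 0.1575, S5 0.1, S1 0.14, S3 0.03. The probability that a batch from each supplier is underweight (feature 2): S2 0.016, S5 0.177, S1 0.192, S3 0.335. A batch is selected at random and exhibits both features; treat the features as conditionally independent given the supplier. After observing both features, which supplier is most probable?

S5

Unnormalized posteriors (prior × likelihood):
  S2: 0.2 × 0.1575 × 0.016 = 0.000504
  S5: 0.43 × 0.1 × 0.177 = 0.007611
  S1: 0.09 × 0.14 × 0.192 = 0.0024192
  S3: 0.28 × 0.03 × 0.335 = 0.002814
Total = 0.0133482.
Largest term belongs to S5, so S5 is most probable.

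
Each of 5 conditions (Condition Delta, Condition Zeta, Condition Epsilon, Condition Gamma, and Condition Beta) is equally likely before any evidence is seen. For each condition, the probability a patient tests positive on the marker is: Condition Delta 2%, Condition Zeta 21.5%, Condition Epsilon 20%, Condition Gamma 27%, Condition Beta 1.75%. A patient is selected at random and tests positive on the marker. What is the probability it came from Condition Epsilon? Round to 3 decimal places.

Since the prior is uniform, the posterior is proportional to the likelihood:
  Condition Delta: 0.02
  Condition Zeta: 0.215
  Condition Epsilon: 0.2
  Condition Gamma: 0.27
  Condition Beta: 0.0175
Normalizing constant = 0.7225.
P(Condition Epsilon | evidence) = 0.2 / 0.7225 ≈ 0.277.

0.277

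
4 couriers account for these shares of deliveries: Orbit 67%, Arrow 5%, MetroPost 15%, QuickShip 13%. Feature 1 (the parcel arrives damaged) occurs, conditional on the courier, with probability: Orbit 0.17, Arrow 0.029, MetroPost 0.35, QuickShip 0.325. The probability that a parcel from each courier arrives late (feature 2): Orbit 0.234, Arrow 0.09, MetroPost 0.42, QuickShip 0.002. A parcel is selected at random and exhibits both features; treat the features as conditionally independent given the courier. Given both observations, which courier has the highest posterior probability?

Orbit

Unnormalized posteriors (prior × likelihood):
  Orbit: 0.67 × 0.17 × 0.234 = 0.0266526
  Arrow: 0.05 × 0.029 × 0.09 = 0.0001305
  MetroPost: 0.15 × 0.35 × 0.42 = 0.02205
  QuickShip: 0.13 × 0.325 × 0.002 = 0.0000845
Normalizing constant = 0.0489176.
Largest term belongs to Orbit, so Orbit is most probable.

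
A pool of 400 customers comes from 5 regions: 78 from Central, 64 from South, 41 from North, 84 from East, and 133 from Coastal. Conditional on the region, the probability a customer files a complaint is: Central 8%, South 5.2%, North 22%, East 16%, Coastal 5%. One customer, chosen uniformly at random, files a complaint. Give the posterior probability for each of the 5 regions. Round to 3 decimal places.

Central 0.161, South 0.086, North 0.233, East 0.347, Coastal 0.172

By Bayes' rule, posterior ∝ prior × likelihood:
  Central: 0.195 × 0.08 = 0.0156
  South: 0.16 × 0.052 = 0.00832
  North: 0.1025 × 0.22 = 0.02255
  East: 0.21 × 0.16 = 0.0336
  Coastal: 0.3325 × 0.05 = 0.016625
Normalizing constant = 0.096695.
P(Central | complaint) = 0.0156/0.096695 ≈ 0.161
P(South | complaint) = 0.00832/0.096695 ≈ 0.086
P(North | complaint) = 0.02255/0.096695 ≈ 0.233
P(East | complaint) = 0.0336/0.096695 ≈ 0.347
P(Coastal | complaint) = 0.016625/0.096695 ≈ 0.172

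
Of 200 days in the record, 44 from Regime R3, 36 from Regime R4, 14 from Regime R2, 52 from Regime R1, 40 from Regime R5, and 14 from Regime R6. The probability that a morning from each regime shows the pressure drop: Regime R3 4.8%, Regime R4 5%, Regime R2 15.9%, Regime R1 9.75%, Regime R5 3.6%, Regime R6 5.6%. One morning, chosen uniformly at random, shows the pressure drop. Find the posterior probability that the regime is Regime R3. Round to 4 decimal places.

0.1572

Prior × likelihood for each hypothesis:
  Regime R3: 0.22 × 0.048 = 0.01056
  Regime R4: 0.18 × 0.05 = 0.009
  Regime R2: 0.07 × 0.159 = 0.01113
  Regime R1: 0.26 × 0.0975 = 0.02535
  Regime R5: 0.2 × 0.036 = 0.0072
  Regime R6: 0.07 × 0.056 = 0.00392
Sum = 0.06716.
P(Regime R3 | evidence) = 0.01056 / 0.06716 ≈ 0.1572.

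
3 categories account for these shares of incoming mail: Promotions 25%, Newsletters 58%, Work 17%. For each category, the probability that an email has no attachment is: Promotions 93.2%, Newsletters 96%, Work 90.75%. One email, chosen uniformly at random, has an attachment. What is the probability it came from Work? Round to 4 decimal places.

Taking complements, P(attachment | each) = Promotions 0.068, Newsletters 0.04, Work 0.0925.
Prior × likelihood for each hypothesis:
  Promotions: 0.25 × 0.068 = 0.017
  Newsletters: 0.58 × 0.04 = 0.0232
  Work: 0.17 × 0.0925 = 0.015725
Total = 0.055925.
P(Work | evidence) = 0.015725 / 0.055925 ≈ 0.2812.

0.2812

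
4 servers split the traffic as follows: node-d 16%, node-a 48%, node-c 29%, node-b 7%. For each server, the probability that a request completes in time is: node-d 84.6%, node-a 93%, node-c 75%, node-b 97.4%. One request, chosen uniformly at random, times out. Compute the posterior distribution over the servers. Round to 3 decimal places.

Taking complements, P(timeout | each) = node-d 0.154, node-a 0.07, node-c 0.25, node-b 0.026.
By Bayes' rule, posterior ∝ prior × likelihood:
  node-d: 0.16 × 0.154 = 0.02464
  node-a: 0.48 × 0.07 = 0.0336
  node-c: 0.29 × 0.25 = 0.0725
  node-b: 0.07 × 0.026 = 0.00182
Sum = 0.13256.
P(node-d | timeout) = 0.02464/0.13256 ≈ 0.186
P(node-a | timeout) = 0.0336/0.13256 ≈ 0.253
P(node-c | timeout) = 0.0725/0.13256 ≈ 0.547
P(node-b | timeout) = 0.00182/0.13256 ≈ 0.014
(Check: 0.186+0.253+0.547+0.014 = 1.000.)

node-d 0.186, node-a 0.253, node-c 0.547, node-b 0.014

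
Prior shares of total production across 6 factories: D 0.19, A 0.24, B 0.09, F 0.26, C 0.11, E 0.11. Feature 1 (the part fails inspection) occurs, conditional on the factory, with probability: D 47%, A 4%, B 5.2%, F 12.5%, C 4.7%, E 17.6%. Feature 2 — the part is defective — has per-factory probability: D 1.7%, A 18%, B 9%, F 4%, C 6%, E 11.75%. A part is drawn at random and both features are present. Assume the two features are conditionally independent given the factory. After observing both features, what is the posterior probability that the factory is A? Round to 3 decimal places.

Prior × likelihood for each hypothesis:
  D: 0.19 × 0.47 × 0.017 = 0.0015181
  A: 0.24 × 0.04 × 0.18 = 0.001728
  B: 0.09 × 0.052 × 0.09 = 0.0004212
  F: 0.26 × 0.125 × 0.04 = 0.0013
  C: 0.11 × 0.047 × 0.06 = 0.0003102
  E: 0.11 × 0.176 × 0.1175 = 0.0022748
Total = 0.0075523.
P(A | evidence) = 0.001728 / 0.0075523 ≈ 0.229.

0.229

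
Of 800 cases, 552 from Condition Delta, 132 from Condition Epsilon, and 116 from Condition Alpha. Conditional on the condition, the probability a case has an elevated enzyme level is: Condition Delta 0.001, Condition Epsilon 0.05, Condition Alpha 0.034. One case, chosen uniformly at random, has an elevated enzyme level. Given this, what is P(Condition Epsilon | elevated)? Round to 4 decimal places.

Compute prior × likelihood for every hypothesis:
  Condition Delta: 0.69 × 0.001 = 0.00069
  Condition Epsilon: 0.165 × 0.05 = 0.00825
  Condition Alpha: 0.145 × 0.034 = 0.00493
Total = 0.01387.
P(Condition Epsilon | evidence) = 0.00825 / 0.01387 ≈ 0.5948.

0.5948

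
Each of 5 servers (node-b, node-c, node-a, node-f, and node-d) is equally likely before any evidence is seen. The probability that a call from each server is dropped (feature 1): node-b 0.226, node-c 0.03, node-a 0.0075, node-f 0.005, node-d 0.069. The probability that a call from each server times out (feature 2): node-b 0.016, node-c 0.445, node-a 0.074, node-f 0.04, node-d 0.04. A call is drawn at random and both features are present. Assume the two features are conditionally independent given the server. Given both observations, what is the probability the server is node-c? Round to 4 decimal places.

With a uniform prior (1/5 each), posterior ∝ likelihood:
  node-b: 0.226 × 0.016 = 0.003616
  node-c: 0.03 × 0.445 = 0.01335
  node-a: 0.0075 × 0.074 = 0.000555
  node-f: 0.005 × 0.04 = 0.0002
  node-d: 0.069 × 0.04 = 0.00276
Sum = 0.020481.
P(node-c | evidence) = 0.01335 / 0.020481 ≈ 0.6518.

0.6518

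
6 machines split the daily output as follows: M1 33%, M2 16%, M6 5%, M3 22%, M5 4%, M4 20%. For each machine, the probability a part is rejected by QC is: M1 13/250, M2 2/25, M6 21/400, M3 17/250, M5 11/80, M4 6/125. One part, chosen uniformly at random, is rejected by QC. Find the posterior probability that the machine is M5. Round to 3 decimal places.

0.088

Prior × likelihood for each hypothesis:
  M1: 0.33 × 0.052 = 0.01716
  M2: 0.16 × 0.08 = 0.0128
  M6: 0.05 × 0.0525 = 0.002625
  M3: 0.22 × 0.068 = 0.01496
  M5: 0.04 × 0.1375 = 0.0055
  M4: 0.2 × 0.048 = 0.0096
Sum = 0.062645.
P(M5 | evidence) = 0.0055 / 0.062645 ≈ 0.088.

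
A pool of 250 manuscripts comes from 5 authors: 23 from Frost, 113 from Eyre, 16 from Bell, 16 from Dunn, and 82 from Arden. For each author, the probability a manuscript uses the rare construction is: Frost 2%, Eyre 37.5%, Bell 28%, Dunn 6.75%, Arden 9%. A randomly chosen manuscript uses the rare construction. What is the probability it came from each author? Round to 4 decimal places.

Frost 0.0082, Eyre 0.7597, Bell 0.0803, Dunn 0.0194, Arden 0.1323

Prior × likelihood for each hypothesis:
  Frost: 0.092 × 0.02 = 0.00184
  Eyre: 0.452 × 0.375 = 0.1695
  Bell: 0.064 × 0.28 = 0.01792
  Dunn: 0.064 × 0.0675 = 0.00432
  Arden: 0.328 × 0.09 = 0.02952
Sum = 0.2231.
P(Frost | rare-form) = 0.00184/0.2231 ≈ 0.0082
P(Eyre | rare-form) = 0.1695/0.2231 ≈ 0.7597
P(Bell | rare-form) = 0.01792/0.2231 ≈ 0.0803
P(Dunn | rare-form) = 0.00432/0.2231 ≈ 0.0194
P(Arden | rare-form) = 0.02952/0.2231 ≈ 0.1323
(Check: 0.0082+0.7597+0.0803+0.0194+0.1323 = 0.9999.)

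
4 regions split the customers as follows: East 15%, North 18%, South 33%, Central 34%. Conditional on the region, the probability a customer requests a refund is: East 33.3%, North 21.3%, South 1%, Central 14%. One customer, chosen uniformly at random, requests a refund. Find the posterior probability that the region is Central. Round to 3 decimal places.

0.342

Unnormalized posteriors (prior × likelihood):
  East: 0.15 × 0.333 = 0.04995
  North: 0.18 × 0.213 = 0.03834
  South: 0.33 × 0.01 = 0.0033
  Central: 0.34 × 0.14 = 0.0476
Total = 0.13919.
P(Central | evidence) = 0.0476 / 0.13919 ≈ 0.342.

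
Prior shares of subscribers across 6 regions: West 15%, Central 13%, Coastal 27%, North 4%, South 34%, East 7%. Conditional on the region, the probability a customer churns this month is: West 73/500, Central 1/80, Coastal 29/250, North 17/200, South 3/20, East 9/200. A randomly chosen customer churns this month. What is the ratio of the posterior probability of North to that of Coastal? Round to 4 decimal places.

By Bayes' rule, posterior ∝ prior × likelihood:
  West: 0.15 × 0.146 = 0.0219
  Central: 0.13 × 0.0125 = 0.001625
  Coastal: 0.27 × 0.116 = 0.03132
  North: 0.04 × 0.085 = 0.0034
  South: 0.34 × 0.15 = 0.051
  East: 0.07 × 0.045 = 0.00315
Total = 0.112395.
The ratio is 0.0034 / 0.03132 (the normalizer cancels) = 0.1086.

0.1086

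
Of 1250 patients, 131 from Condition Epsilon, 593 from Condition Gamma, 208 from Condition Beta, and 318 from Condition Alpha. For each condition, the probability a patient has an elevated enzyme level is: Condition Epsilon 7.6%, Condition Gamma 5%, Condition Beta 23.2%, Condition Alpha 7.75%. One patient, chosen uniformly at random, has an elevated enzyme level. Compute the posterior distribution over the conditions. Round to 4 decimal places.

Condition Epsilon 0.0885, Condition Gamma 0.2635, Condition Beta 0.4289, Condition Alpha 0.2191

Prior × likelihood for each hypothesis:
  Condition Epsilon: 0.1048 × 0.076 = 0.0079648
  Condition Gamma: 0.4744 × 0.05 = 0.02372
  Condition Beta: 0.1664 × 0.232 = 0.0386048
  Condition Alpha: 0.2544 × 0.0775 = 0.019716
Normalizing constant = 0.0900056.
P(Condition Epsilon | elevated) = 0.0079648/0.0900056 ≈ 0.0885
P(Condition Gamma | elevated) = 0.02372/0.0900056 ≈ 0.2635
P(Condition Beta | elevated) = 0.0386048/0.0900056 ≈ 0.4289
P(Condition Alpha | elevated) = 0.019716/0.0900056 ≈ 0.2191
(Check: 0.0885+0.2635+0.4289+0.2191 = 1.0000.)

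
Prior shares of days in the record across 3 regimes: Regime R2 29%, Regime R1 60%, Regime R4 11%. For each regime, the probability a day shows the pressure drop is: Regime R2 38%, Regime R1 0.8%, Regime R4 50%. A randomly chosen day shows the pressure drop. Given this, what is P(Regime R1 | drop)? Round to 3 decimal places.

0.028

Compute prior × likelihood for every hypothesis:
  Regime R2: 0.29 × 0.38 = 0.1102
  Regime R1: 0.6 × 0.008 = 0.0048
  Regime R4: 0.11 × 0.5 = 0.055
Normalizing constant = 0.17.
P(Regime R1 | evidence) = 0.0048 / 0.17 ≈ 0.028.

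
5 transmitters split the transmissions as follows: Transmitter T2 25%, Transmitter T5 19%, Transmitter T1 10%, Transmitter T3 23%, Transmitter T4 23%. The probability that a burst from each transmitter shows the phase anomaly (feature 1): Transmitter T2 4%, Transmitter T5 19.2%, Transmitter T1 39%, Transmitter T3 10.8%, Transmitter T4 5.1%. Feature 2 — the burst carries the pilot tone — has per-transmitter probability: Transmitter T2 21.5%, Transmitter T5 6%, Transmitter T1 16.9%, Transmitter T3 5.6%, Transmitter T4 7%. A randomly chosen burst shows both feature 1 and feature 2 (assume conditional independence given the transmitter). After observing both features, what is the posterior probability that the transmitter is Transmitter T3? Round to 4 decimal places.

0.1058

Unnormalized posteriors (prior × likelihood):
  Transmitter T2: 0.25 × 0.04 × 0.215 = 0.00215
  Transmitter T5: 0.19 × 0.192 × 0.06 = 0.0021888
  Transmitter T1: 0.1 × 0.39 × 0.169 = 0.006591
  Transmitter T3: 0.23 × 0.108 × 0.056 = 0.00139104
  Transmitter T4: 0.23 × 0.051 × 0.07 = 0.0008211
Total = 0.01314194.
P(Transmitter T3 | evidence) = 0.00139104 / 0.01314194 ≈ 0.1058.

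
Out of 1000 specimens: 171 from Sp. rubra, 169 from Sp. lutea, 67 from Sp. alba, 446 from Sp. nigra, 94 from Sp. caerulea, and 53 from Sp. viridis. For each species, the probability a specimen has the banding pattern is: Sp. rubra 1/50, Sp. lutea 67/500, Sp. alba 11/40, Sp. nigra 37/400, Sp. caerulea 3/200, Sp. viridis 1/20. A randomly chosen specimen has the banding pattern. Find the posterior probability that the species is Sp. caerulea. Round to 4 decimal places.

0.0157

By Bayes' rule, posterior ∝ prior × likelihood:
  Sp. rubra: 0.171 × 0.02 = 0.00342
  Sp. lutea: 0.169 × 0.134 = 0.022646
  Sp. alba: 0.067 × 0.275 = 0.018425
  Sp. nigra: 0.446 × 0.0925 = 0.041255
  Sp. caerulea: 0.094 × 0.015 = 0.00141
  Sp. viridis: 0.053 × 0.05 = 0.00265
Normalizing constant = 0.089806.
P(Sp. caerulea | evidence) = 0.00141 / 0.089806 ≈ 0.0157.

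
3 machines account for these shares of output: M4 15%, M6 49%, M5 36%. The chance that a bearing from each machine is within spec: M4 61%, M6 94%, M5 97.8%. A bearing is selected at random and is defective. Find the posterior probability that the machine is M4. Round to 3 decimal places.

Taking complements, P(defective | each) = M4 0.39, M6 0.06, M5 0.022.
Unnormalized posteriors (prior × likelihood):
  M4: 0.15 × 0.39 = 0.0585
  M6: 0.49 × 0.06 = 0.0294
  M5: 0.36 × 0.022 = 0.00792
Total = 0.09582.
P(M4 | evidence) = 0.0585 / 0.09582 ≈ 0.611.

0.611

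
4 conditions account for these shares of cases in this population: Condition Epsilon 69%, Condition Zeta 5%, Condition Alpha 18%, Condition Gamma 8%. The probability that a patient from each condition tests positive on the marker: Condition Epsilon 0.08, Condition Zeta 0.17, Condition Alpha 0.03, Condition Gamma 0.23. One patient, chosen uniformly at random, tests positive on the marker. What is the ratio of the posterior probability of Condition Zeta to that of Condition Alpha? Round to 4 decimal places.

By Bayes' rule, posterior ∝ prior × likelihood:
  Condition Epsilon: 0.69 × 0.08 = 0.0552
  Condition Zeta: 0.05 × 0.17 = 0.0085
  Condition Alpha: 0.18 × 0.03 = 0.0054
  Condition Gamma: 0.08 × 0.23 = 0.0184
Normalizing constant = 0.0875.
The ratio is 0.0085 / 0.0054 (the normalizer cancels) = 1.5741.

1.5741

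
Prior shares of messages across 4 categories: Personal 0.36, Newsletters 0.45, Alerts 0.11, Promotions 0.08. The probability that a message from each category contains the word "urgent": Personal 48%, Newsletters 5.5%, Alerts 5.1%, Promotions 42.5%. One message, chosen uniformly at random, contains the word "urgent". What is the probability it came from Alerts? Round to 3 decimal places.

0.024

Prior × likelihood for each hypothesis:
  Personal: 0.36 × 0.48 = 0.1728
  Newsletters: 0.45 × 0.055 = 0.02475
  Alerts: 0.11 × 0.051 = 0.00561
  Promotions: 0.08 × 0.425 = 0.034
Total = 0.23716.
P(Alerts | evidence) = 0.00561 / 0.23716 ≈ 0.024.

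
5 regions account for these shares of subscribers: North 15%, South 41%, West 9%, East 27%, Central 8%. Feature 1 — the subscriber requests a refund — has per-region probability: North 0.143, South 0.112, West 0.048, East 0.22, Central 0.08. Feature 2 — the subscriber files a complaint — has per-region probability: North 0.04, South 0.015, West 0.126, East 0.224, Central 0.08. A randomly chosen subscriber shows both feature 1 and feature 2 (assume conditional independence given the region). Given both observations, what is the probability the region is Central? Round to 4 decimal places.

Compute prior × likelihood for every hypothesis:
  North: 0.15 × 0.143 × 0.04 = 0.000858
  South: 0.41 × 0.112 × 0.015 = 0.0006888
  West: 0.09 × 0.048 × 0.126 = 0.00054432
  East: 0.27 × 0.22 × 0.224 = 0.0133056
  Central: 0.08 × 0.08 × 0.08 = 0.000512
Normalizing constant = 0.01590872.
P(Central | evidence) = 0.000512 / 0.01590872 ≈ 0.0322.

0.0322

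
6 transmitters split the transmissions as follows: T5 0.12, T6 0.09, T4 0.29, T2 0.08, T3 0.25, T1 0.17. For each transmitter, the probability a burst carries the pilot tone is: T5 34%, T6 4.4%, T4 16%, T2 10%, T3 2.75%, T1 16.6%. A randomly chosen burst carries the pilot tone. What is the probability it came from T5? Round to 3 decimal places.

0.304

Prior × likelihood for each hypothesis:
  T5: 0.12 × 0.34 = 0.0408
  T6: 0.09 × 0.044 = 0.00396
  T4: 0.29 × 0.16 = 0.0464
  T2: 0.08 × 0.1 = 0.008
  T3: 0.25 × 0.0275 = 0.006875
  T1: 0.17 × 0.166 = 0.02822
Sum = 0.134255.
P(T5 | evidence) = 0.0408 / 0.134255 ≈ 0.304.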